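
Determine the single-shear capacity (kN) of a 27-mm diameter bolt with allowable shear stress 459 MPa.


A = pi * d^2 / 4 = pi * 27^2 / 4 = 572.5553 mm^2
V = f_v * A / 1000 = 459 * 572.5553 / 1000
= 262.8029 kN

262.8029 kN


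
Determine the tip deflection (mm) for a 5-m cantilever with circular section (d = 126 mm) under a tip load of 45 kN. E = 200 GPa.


I = pi * d^4 / 64 = pi * 126^4 / 64 = 12372346.64 mm^4
L = 5000.0 mm, P = 45000.0 N, E = 200000.0 MPa
delta = P * L^3 / (3 * E * I)
= 45000.0 * 5000.0^3 / (3 * 200000.0 * 12372346.64)
= 757.7382 mm

757.7382 mm


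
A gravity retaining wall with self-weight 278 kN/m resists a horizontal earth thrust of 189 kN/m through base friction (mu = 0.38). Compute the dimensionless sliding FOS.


Resisting force = mu * W = 0.38 * 278 = 105.64 kN/m
FOS = Resisting / Driving = 105.64 / 189
= 0.5589 (dimensionless)

0.5589 (dimensionless)


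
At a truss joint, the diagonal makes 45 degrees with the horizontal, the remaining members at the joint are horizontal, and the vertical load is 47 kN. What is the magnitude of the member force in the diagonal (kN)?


At the joint, only the diagonal has a vertical component, so vertical equilibrium gives:
F * sin(45) = 47
F = 47 / sin(45)
= 47 / 0.707107
= 66.47 kN

66.47 kN


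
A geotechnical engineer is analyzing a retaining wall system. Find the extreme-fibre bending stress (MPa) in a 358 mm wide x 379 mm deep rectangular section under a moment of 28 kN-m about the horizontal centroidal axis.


I = b * h^3 / 12 = 358 * 379^3 / 12 = 1624124846.83 mm^4
y = h / 2 = 379 / 2 = 189.5 mm
M = 28 kN-m = 28000000.0 N-mm
sigma = M * y / I = 28000000.0 * 189.5 / 1624124846.83
= 3.27 MPa

3.27 MPa


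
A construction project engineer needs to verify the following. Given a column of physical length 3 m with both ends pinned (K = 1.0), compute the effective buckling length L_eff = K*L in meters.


L_eff = K * L
= 1.0 * 3
= 3.0 m

3.0 m


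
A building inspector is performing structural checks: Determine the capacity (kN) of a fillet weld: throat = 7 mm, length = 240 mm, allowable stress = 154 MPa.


Strength = throat * length * allowable stress
= 7 * 240 * 154 N
= 258720 N
= 258.72 kN

258.72 kN


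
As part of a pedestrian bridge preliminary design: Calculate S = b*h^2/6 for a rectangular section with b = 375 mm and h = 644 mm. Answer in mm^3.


S = b * h^2 / 6
= 375 * 644^2 / 6
= 375 * 414736 / 6
= 25921000.0 mm^3

25921000.0 mm^3


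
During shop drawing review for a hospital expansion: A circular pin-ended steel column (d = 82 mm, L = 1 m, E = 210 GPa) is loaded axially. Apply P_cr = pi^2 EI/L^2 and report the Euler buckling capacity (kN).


I = pi * d^4 / 64 = 2219347.5 mm^4
L = 1000.0 mm
P_cr = pi^2 * E * I / L^2
= 9.8696 * 210000.0 * 2219347.5 / 1000.0^2
= 4599857.19 N = 4599.8572 kN

4599.8572 kN


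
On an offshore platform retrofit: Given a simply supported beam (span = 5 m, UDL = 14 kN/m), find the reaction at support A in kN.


Total load = w * L = 14 * 5 = 70 kN
By symmetry, each reaction R = total / 2 = 70 / 2 = 35.0 kN

35.0 kN


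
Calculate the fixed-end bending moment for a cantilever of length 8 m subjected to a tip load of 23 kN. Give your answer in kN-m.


For a cantilever with a point load at the free end:
M_max = P * L = 23 * 8 = 184 kN-m

184 kN-m


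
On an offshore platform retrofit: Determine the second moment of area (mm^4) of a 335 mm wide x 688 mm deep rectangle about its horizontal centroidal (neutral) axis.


I = b * h^3 / 12
= 335 * 688^3 / 12
= 335 * 325660672 / 12
= 9091360426.67 mm^4

9091360426.67 mm^4


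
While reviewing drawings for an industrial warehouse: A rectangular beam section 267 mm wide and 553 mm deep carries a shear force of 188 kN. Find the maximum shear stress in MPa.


A = b * h = 267 * 553 = 147651 mm^2
V = 188 kN = 188000.0 N
tau_max = 1.5 * V / A = 1.5 * 188000.0 / 147651
= 1.9099 MPa

1.9099 MPa


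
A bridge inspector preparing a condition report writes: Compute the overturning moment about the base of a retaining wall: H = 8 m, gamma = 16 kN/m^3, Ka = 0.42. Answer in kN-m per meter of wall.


Pa = 0.5 * Ka * gamma * H^2
= 0.5 * 0.42 * 16 * 8^2
= 215.04 kN/m
Arm = H / 3 = 8 / 3 = 2.6667 m
Mo = Pa * arm = Pa * H / 3 = 215.04 * 8 / 3 = 573.44 kN-m/m

573.44 kN-m/m


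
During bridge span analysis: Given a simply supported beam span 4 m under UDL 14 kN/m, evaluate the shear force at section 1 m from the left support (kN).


R_A = w * L / 2 = 14 * 4 / 2 = 28.0 kN
V(x) = R_A - w * x = 28.0 - 14 * 1
= 14.0 kN

14.0 kN


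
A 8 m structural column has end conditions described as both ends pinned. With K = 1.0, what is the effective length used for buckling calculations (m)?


L_eff = K * L
= 1.0 * 8
= 8.0 m

8.0 m


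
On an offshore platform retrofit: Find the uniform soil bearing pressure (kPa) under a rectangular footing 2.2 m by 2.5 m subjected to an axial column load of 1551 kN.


A = 2.2 * 2.5 = 5.5 m^2
q = P / A = 1551 / 5.5
= 282.0 kPa

282.0 kPa


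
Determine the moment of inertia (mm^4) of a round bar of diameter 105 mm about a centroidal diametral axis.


r = d / 2 = 105 / 2 = 52.5 mm
I = pi * r^4 / 4 = pi * 52.5^4 / 4
= 5966602.35 mm^4

5966602.35 mm^4


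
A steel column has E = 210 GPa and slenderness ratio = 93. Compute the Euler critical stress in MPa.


sigma_cr = pi^2 * E / lambda^2
= 9.8696 * 210000.0 / 93^2
= 9.8696 * 210000.0 / 8649
= 239.6366 MPa

239.6366 MPa


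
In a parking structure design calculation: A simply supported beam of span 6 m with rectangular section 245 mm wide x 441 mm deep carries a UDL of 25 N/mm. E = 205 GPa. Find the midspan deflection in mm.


I = 245 * 441^3 / 12 = 1751058303.75 mm^4
L = 6000.0 mm, w = 25 N/mm, E = 205000.0 MPa
delta = 5 * w * L^4 / (384 * E * I)
= 5 * 25 * 6000.0^4 / (384 * 205000.0 * 1751058303.75)
= 1.1752 mm

1.1752 mm


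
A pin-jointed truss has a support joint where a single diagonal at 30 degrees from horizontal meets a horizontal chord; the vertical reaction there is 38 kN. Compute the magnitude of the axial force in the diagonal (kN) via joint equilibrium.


At the joint, only the diagonal has a vertical component, so vertical equilibrium gives:
F * sin(30) = 38
F = 38 / sin(30)
= 38 / 0.5
= 76.0 kN

76.0 kN


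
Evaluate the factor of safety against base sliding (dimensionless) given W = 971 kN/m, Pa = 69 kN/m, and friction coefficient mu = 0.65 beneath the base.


Resisting force = mu * W = 0.65 * 971 = 631.15 kN/m
FOS = Resisting / Driving = 631.15 / 69
= 9.1471 (dimensionless)

9.1471 (dimensionless)


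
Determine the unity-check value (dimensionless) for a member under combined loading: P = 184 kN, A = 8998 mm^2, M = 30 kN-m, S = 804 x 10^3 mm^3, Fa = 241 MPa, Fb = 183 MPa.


f_a = P / A = 184000.0 / 8998 = 20.449 MPa
f_b = M / S = 30000000.0 / 804000.0 = 37.3134 MPa
Ratio = f_a / Fa + f_b / Fb
= 20.449 / 241 + 37.3134 / 183
= 0.2887 (dimensionless)

0.2887 (dimensionless)


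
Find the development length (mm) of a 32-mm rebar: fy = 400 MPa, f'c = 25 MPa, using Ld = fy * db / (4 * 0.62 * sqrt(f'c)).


Ld = (fy * db) / (4 * 0.62 * sqrt(f'c))
= (400 * 32) / (4 * 0.62 * sqrt(25))
= 12800 / 12.4
= 1032.26 mm

1032.26 mm


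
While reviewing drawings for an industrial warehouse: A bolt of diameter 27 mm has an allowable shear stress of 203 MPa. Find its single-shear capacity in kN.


A = pi * d^2 / 4 = pi * 27^2 / 4 = 572.5553 mm^2
V = f_v * A / 1000 = 203 * 572.5553 / 1000
= 116.2287 kN

116.2287 kN


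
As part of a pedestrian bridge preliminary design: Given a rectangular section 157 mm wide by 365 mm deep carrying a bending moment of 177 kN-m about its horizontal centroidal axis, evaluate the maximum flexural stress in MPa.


I = b * h^3 / 12 = 157 * 365^3 / 12 = 636204885.42 mm^4
y = h / 2 = 365 / 2 = 182.5 mm
M = 177 kN-m = 177000000.0 N-mm
sigma = M * y / I = 177000000.0 * 182.5 / 636204885.42
= 50.77 MPa

50.77 MPa


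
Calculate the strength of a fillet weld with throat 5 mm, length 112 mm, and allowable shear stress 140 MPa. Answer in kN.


Strength = throat * length * allowable stress
= 5 * 112 * 140 N
= 78400 N
= 78.4 kN

78.4 kN


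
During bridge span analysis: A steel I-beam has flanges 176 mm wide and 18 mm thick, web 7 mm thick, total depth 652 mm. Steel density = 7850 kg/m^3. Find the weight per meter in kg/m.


A_flanges = 2 * 176 * 18 = 6336 mm^2
A_web = (652 - 2 * 18) * 7 = 4312 mm^2
A_total = 6336 + 4312 = 10648 mm^2 = 0.010648 m^2
Weight = rho * A = 7850 * 0.010648 = 83.5868 kg/m

83.5868 kg/m


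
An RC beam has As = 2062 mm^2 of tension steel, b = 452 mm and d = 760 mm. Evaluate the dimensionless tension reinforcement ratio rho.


rho = As / (b * d)
= 2062 / (452 * 760)
= 2062 / 343520
= 0.006003 (dimensionless)

0.006003 (dimensionless)


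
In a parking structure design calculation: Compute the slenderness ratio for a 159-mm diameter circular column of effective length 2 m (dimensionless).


Radius of gyration r = d / 4 = 159 / 4 = 39.75 mm
L_eff = 2000.0 mm
Slenderness ratio = L / r = 2000.0 / 39.75 = 50.31 (dimensionless)

50.31 (dimensionless)


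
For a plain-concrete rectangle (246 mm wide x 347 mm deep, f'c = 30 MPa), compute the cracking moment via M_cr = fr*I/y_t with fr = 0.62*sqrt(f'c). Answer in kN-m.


fr = 0.62 * sqrt(30) = 0.62 * 5.4772 = 3.3959 MPa
I = 246 * 347^3 / 12 = 856529421.5 mm^4
y_t = 173.5 mm
M_cr = fr * I / y_t = 3.3959 * 856529421.5 / 173.5 N-mm
= 16.7647 kN-m

16.7647 kN-m


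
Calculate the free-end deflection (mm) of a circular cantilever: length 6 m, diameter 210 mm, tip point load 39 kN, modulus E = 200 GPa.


I = pi * d^4 / 64 = pi * 210^4 / 64 = 95465637.63 mm^4
L = 6000.0 mm, P = 39000.0 N, E = 200000.0 MPa
delta = P * L^3 / (3 * E * I)
= 39000.0 * 6000.0^3 / (3 * 200000.0 * 95465637.63)
= 147.0686 mm

147.0686 mm


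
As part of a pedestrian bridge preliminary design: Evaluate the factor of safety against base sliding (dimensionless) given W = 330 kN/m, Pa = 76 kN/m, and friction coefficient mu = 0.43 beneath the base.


Resisting force = mu * W = 0.43 * 330 = 141.9 kN/m
FOS = Resisting / Driving = 141.9 / 76
= 1.8671 (dimensionless)

1.8671 (dimensionless)


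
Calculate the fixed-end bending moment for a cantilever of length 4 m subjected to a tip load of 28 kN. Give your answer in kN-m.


For a cantilever with a point load at the free end:
M_max = P * L = 28 * 4 = 112 kN-m

112 kN-m


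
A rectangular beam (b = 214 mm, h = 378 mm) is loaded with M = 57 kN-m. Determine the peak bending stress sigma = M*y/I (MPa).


I = b * h^3 / 12 = 214 * 378^3 / 12 = 963181044.0 mm^4
y = h / 2 = 378 / 2 = 189.0 mm
M = 57 kN-m = 57000000.0 N-mm
sigma = M * y / I = 57000000.0 * 189.0 / 963181044.0
= 11.18 MPa

11.18 MPa


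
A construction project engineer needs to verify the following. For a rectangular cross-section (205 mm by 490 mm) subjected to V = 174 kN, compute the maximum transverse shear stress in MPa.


A = b * h = 205 * 490 = 100450 mm^2
V = 174 kN = 174000.0 N
tau_max = 1.5 * V / A = 1.5 * 174000.0 / 100450
= 2.5983 MPa

2.5983 MPa


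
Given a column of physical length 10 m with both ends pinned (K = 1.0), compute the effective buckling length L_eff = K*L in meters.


L_eff = K * L
= 1.0 * 10
= 10.0 m

10.0 m


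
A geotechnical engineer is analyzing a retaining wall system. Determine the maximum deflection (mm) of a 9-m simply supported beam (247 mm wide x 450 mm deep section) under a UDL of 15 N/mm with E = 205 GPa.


I = 247 * 450^3 / 12 = 1875656250.0 mm^4
L = 9000.0 mm, w = 15 N/mm, E = 205000.0 MPa
delta = 5 * w * L^4 / (384 * E * I)
= 5 * 15 * 9000.0^4 / (384 * 205000.0 * 1875656250.0)
= 3.3327 mm

3.3327 mm


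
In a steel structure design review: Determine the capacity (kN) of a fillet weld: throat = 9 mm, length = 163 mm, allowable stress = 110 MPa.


Strength = throat * length * allowable stress
= 9 * 163 * 110 N
= 161370 N
= 161.37 kN

161.37 kN


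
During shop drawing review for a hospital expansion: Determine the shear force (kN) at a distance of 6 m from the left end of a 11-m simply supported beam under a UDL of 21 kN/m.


R_A = w * L / 2 = 21 * 11 / 2 = 115.5 kN
V(x) = R_A - w * x = 115.5 - 21 * 6
= -10.5 kN

-10.5 kN


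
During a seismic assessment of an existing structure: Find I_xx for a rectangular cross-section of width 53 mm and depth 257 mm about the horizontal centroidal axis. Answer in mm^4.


I = b * h^3 / 12
= 53 * 257^3 / 12
= 53 * 16974593 / 12
= 74971119.08 mm^4

74971119.08 mm^4


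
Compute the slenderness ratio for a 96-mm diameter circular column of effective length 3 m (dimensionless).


Radius of gyration r = d / 4 = 96 / 4 = 24.0 mm
L_eff = 3000.0 mm
Slenderness ratio = L / r = 3000.0 / 24.0 = 125.0 (dimensionless)

125.0 (dimensionless)


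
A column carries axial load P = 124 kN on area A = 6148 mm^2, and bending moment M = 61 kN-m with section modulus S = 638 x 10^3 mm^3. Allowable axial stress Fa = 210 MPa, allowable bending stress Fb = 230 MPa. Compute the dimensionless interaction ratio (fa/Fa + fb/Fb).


f_a = P / A = 124000.0 / 6148 = 20.1692 MPa
f_b = M / S = 61000000.0 / 638000.0 = 95.6113 MPa
Ratio = f_a / Fa + f_b / Fb
= 20.1692 / 210 + 95.6113 / 230
= 0.5117 (dimensionless)

0.5117 (dimensionless)


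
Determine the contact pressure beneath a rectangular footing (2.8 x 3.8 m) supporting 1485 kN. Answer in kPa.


A = 2.8 * 3.8 = 10.64 m^2
q = P / A = 1485 / 10.64
= 139.5677 kPa

139.5677 kPa


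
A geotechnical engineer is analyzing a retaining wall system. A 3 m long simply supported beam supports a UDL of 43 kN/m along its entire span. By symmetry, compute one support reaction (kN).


Total load = w * L = 43 * 3 = 129 kN
By symmetry, each reaction R = total / 2 = 129 / 2 = 64.5 kN

64.5 kN


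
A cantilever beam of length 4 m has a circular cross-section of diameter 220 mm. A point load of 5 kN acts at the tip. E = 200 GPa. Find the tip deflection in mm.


I = pi * d^4 / 64 = pi * 220^4 / 64 = 114990145.1 mm^4
L = 4000.0 mm, P = 5000.0 N, E = 200000.0 MPa
delta = P * L^3 / (3 * E * I)
= 5000.0 * 4000.0^3 / (3 * 200000.0 * 114990145.1)
= 4.6381 mm

4.6381 mm


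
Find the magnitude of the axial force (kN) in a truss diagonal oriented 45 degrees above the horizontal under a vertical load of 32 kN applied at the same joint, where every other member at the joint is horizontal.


At the joint, only the diagonal has a vertical component, so vertical equilibrium gives:
F * sin(45) = 32
F = 32 / sin(45)
= 32 / 0.707107
= 45.25 kN

45.25 kN


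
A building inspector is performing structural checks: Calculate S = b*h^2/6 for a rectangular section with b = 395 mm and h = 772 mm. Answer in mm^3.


S = b * h^2 / 6
= 395 * 772^2 / 6
= 395 * 595984 / 6
= 39235613.33 mm^3

39235613.33 mm^3


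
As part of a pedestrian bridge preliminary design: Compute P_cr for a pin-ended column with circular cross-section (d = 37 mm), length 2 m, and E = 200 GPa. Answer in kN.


I = pi * d^4 / 64 = 91997.66 mm^4
L = 2000.0 mm
P_cr = pi^2 * E * I / L^2
= 9.8696 * 200000.0 * 91997.66 / 2000.0^2
= 45399.03 N = 45.399 kN

45.399 kN


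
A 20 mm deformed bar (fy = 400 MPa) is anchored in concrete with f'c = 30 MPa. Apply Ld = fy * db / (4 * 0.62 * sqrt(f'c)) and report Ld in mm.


Ld = (fy * db) / (4 * 0.62 * sqrt(f'c))
= (400 * 20) / (4 * 0.62 * sqrt(30))
= 8000 / 13.5835
= 588.95 mm

588.95 mm


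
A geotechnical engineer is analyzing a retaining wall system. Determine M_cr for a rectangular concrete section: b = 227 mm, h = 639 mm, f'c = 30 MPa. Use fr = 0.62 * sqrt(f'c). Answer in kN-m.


fr = 0.62 * sqrt(30) = 0.62 * 5.4772 = 3.3959 MPa
I = 227 * 639^3 / 12 = 4935682167.75 mm^4
y_t = 319.5 mm
M_cr = fr * I / y_t = 3.3959 * 4935682167.75 / 319.5 N-mm
= 52.46 kN-m

52.46 kN-m


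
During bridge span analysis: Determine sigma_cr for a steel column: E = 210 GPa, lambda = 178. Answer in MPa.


sigma_cr = pi^2 * E / lambda^2
= 9.8696 * 210000.0 / 178^2
= 9.8696 * 210000.0 / 31684
= 65.4153 MPa

65.4153 MPa


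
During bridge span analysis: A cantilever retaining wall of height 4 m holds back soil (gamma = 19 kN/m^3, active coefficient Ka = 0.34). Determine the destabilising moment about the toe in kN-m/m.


Pa = 0.5 * Ka * gamma * H^2
= 0.5 * 0.34 * 19 * 4^2
= 51.68 kN/m
Arm = H / 3 = 4 / 3 = 1.3333 m
Mo = Pa * arm = Pa * H / 3 = 51.68 * 4 / 3 = 68.9067 kN-m/m

68.9067 kN-m/m


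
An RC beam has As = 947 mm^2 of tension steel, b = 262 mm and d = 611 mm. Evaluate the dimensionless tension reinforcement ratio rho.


rho = As / (b * d)
= 947 / (262 * 611)
= 947 / 160082
= 0.005916 (dimensionless)

0.005916 (dimensionless)


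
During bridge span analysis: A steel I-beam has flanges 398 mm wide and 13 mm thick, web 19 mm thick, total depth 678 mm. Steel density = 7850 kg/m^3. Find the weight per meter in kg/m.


A_flanges = 2 * 398 * 13 = 10348 mm^2
A_web = (678 - 2 * 13) * 19 = 12388 mm^2
A_total = 10348 + 12388 = 22736 mm^2 = 0.022736 m^2
Weight = rho * A = 7850 * 0.022736 = 178.4776 kg/m

178.4776 kg/m


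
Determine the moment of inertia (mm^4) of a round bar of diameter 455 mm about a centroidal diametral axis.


r = d / 2 = 455 / 2 = 227.5 mm
I = pi * r^4 / 4 = pi * 227.5^4 / 4
= 2103853454.08 mm^4

2103853454.08 mm^4


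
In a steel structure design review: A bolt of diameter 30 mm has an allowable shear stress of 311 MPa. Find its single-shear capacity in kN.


A = pi * d^2 / 4 = pi * 30^2 / 4 = 706.8583 mm^2
V = f_v * A / 1000 = 311 * 706.8583 / 1000
= 219.8329 kN

219.8329 kN


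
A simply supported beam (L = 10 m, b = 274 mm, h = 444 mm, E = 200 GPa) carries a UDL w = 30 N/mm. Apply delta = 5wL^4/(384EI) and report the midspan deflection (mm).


I = 274 * 444^3 / 12 = 1998564768.0 mm^4
L = 10000.0 mm, w = 30 N/mm, E = 200000.0 MPa
delta = 5 * w * L^4 / (384 * E * I)
= 5 * 30 * 10000.0^4 / (384 * 200000.0 * 1998564768.0)
= 9.7726 mm

9.7726 mm


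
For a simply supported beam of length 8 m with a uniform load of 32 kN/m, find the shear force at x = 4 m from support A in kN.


R_A = w * L / 2 = 32 * 8 / 2 = 128.0 kN
V(x) = R_A - w * x = 128.0 - 32 * 4
= 0.0 kN

0.0 kN


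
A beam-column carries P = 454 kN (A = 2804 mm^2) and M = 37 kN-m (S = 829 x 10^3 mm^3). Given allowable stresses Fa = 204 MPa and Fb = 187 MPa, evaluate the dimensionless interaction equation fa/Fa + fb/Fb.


f_a = P / A = 454000.0 / 2804 = 161.9116 MPa
f_b = M / S = 37000000.0 / 829000.0 = 44.6321 MPa
Ratio = f_a / Fa + f_b / Fb
= 161.9116 / 204 + 44.6321 / 187
= 1.0324 (dimensionless)

1.0324 (dimensionless)


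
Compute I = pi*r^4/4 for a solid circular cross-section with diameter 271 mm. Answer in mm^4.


r = d / 2 = 271 / 2 = 135.5 mm
I = pi * r^4 / 4 = pi * 135.5^4 / 4
= 264756762.74 mm^4

264756762.74 mm^4


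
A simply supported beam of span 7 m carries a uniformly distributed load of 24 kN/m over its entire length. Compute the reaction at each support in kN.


Total load = w * L = 24 * 7 = 168 kN
By symmetry, each reaction R = total / 2 = 168 / 2 = 84.0 kN

84.0 kN


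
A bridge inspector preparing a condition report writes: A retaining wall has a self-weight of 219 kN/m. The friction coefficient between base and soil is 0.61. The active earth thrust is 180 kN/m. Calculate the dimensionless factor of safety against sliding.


Resisting force = mu * W = 0.61 * 219 = 133.59 kN/m
FOS = Resisting / Driving = 133.59 / 180
= 0.7422 (dimensionless)

0.7422 (dimensionless)


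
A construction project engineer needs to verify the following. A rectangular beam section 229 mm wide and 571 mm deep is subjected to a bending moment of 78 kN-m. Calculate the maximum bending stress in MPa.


I = b * h^3 / 12 = 229 * 571^3 / 12 = 3552732926.58 mm^4
y = h / 2 = 571 / 2 = 285.5 mm
M = 78 kN-m = 78000000.0 N-mm
sigma = M * y / I = 78000000.0 * 285.5 / 3552732926.58
= 6.27 MPa

6.27 MPa


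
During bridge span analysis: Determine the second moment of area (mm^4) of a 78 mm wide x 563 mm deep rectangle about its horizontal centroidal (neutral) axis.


I = b * h^3 / 12
= 78 * 563^3 / 12
= 78 * 178453547 / 12
= 1159948055.5 mm^4

1159948055.5 mm^4


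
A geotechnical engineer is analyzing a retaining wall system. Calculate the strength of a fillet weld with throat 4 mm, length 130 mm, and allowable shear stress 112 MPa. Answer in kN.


Strength = throat * length * allowable stress
= 4 * 130 * 112 N
= 58240 N
= 58.24 kN

58.24 kN


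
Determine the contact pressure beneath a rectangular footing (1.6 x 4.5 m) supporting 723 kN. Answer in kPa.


A = 1.6 * 4.5 = 7.2 m^2
q = P / A = 723 / 7.2
= 100.4167 kPa

100.4167 kPa


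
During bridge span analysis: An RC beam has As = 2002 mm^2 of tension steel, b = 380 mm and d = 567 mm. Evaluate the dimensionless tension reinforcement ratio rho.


rho = As / (b * d)
= 2002 / (380 * 567)
= 2002 / 215460
= 0.009292 (dimensionless)

0.009292 (dimensionless)


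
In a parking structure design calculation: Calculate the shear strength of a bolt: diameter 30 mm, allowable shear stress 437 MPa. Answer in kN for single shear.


A = pi * d^2 / 4 = pi * 30^2 / 4 = 706.8583 mm^2
V = f_v * A / 1000 = 437 * 706.8583 / 1000
= 308.8971 kN

308.8971 kN


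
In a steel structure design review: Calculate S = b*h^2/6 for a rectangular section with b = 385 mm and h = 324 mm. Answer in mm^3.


S = b * h^2 / 6
= 385 * 324^2 / 6
= 385 * 104976 / 6
= 6735960.0 mm^3

6735960.0 mm^3


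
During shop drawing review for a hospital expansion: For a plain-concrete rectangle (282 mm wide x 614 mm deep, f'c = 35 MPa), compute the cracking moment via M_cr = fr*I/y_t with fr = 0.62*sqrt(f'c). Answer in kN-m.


fr = 0.62 * sqrt(35) = 0.62 * 5.9161 = 3.668 MPa
I = 282 * 614^3 / 12 = 5439675284.0 mm^4
y_t = 307.0 mm
M_cr = fr * I / y_t = 3.668 * 5439675284.0 / 307.0 N-mm
= 64.9921 kN-m

64.9921 kN-m


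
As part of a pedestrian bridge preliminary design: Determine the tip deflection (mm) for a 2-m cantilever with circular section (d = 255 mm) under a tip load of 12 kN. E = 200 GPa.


I = pi * d^4 / 64 = pi * 255^4 / 64 = 207553767.2 mm^4
L = 2000.0 mm, P = 12000.0 N, E = 200000.0 MPa
delta = P * L^3 / (3 * E * I)
= 12000.0 * 2000.0^3 / (3 * 200000.0 * 207553767.2)
= 0.7709 mm

0.7709 mm


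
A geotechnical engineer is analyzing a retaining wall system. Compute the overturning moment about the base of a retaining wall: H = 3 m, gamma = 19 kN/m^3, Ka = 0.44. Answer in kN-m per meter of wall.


Pa = 0.5 * Ka * gamma * H^2
= 0.5 * 0.44 * 19 * 3^2
= 37.62 kN/m
Arm = H / 3 = 3 / 3 = 1.0 m
Mo = Pa * arm = Pa * H / 3 = 37.62 * 3 / 3 = 37.62 kN-m/m

37.62 kN-m/m


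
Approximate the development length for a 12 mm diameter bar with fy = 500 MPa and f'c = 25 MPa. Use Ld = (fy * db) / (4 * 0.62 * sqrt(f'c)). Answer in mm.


Ld = (fy * db) / (4 * 0.62 * sqrt(f'c))
= (500 * 12) / (4 * 0.62 * sqrt(25))
= 6000 / 12.4
= 483.87 mm

483.87 mm


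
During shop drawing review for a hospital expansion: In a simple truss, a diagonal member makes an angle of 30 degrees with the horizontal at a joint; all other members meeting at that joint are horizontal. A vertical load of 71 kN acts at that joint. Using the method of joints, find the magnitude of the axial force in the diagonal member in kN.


At the joint, only the diagonal has a vertical component, so vertical equilibrium gives:
F * sin(30) = 71
F = 71 / sin(30)
= 71 / 0.5
= 142.0 kN

142.0 kN


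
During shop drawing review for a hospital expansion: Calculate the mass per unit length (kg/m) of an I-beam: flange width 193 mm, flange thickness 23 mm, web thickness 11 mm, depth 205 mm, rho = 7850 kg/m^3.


A_flanges = 2 * 193 * 23 = 8878 mm^2
A_web = (205 - 2 * 23) * 11 = 1749 mm^2
A_total = 8878 + 1749 = 10627 mm^2 = 0.010627 m^2
Weight = rho * A = 7850 * 0.010627 = 83.4219 kg/m

83.4219 kg/m


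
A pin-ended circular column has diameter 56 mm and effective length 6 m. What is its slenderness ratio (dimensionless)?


Radius of gyration r = d / 4 = 56 / 4 = 14.0 mm
L_eff = 6000.0 mm
Slenderness ratio = L / r = 6000.0 / 14.0 = 428.57 (dimensionless)

428.57 (dimensionless)


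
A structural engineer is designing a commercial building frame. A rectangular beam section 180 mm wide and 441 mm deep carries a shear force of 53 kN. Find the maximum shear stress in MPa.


A = b * h = 180 * 441 = 79380 mm^2
V = 53 kN = 53000.0 N
tau_max = 1.5 * V / A = 1.5 * 53000.0 / 79380
= 1.0015 MPa

1.0015 MPa


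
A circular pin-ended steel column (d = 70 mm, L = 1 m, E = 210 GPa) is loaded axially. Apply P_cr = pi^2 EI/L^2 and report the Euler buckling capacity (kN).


I = pi * d^4 / 64 = 1178588.12 mm^4
L = 1000.0 mm
P_cr = pi^2 * E * I / L^2
= 9.8696 * 210000.0 * 1178588.12 / 1000.0^2
= 2442761.68 N = 2442.7617 kN

2442.7617 kN


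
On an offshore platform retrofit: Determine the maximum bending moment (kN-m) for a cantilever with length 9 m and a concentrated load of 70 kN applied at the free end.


For a cantilever with a point load at the free end:
M_max = P * L = 70 * 9 = 630 kN-m

630 kN-m


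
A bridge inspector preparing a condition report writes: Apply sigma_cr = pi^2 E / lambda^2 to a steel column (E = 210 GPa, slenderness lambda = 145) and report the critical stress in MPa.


sigma_cr = pi^2 * E / lambda^2
= 9.8696 * 210000.0 / 145^2
= 9.8696 * 210000.0 / 21025
= 98.5787 MPa

98.5787 MPa


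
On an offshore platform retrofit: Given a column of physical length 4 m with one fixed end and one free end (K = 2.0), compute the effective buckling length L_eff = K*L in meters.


L_eff = K * L
= 2.0 * 4
= 8.0 m

8.0 m


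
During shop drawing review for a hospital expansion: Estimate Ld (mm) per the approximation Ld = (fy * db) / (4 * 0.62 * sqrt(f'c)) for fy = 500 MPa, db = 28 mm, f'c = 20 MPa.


Ld = (fy * db) / (4 * 0.62 * sqrt(f'c))
= (500 * 28) / (4 * 0.62 * sqrt(20))
= 14000 / 11.0909
= 1262.3 mm

1262.3 mm


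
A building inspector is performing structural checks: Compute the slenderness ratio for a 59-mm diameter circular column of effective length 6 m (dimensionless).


Radius of gyration r = d / 4 = 59 / 4 = 14.75 mm
L_eff = 6000.0 mm
Slenderness ratio = L / r = 6000.0 / 14.75 = 406.78 (dimensionless)

406.78 (dimensionless)


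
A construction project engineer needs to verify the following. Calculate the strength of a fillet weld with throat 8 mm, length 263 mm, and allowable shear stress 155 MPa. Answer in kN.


Strength = throat * length * allowable stress
= 8 * 263 * 155 N
= 326120 N
= 326.12 kN

326.12 kN


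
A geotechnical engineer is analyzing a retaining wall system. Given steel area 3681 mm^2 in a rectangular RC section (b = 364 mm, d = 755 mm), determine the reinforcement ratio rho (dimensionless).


rho = As / (b * d)
= 3681 / (364 * 755)
= 3681 / 274820
= 0.013394 (dimensionless)

0.013394 (dimensionless)


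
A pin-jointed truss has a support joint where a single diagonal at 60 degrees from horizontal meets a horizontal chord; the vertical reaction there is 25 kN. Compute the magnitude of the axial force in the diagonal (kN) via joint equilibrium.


At the joint, only the diagonal has a vertical component, so vertical equilibrium gives:
F * sin(60) = 25
F = 25 / sin(60)
= 25 / 0.866025
= 28.87 kN

28.87 kN


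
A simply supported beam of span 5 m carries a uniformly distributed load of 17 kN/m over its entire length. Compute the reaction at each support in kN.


Total load = w * L = 17 * 5 = 85 kN
By symmetry, each reaction R = total / 2 = 85 / 2 = 42.5 kN

42.5 kN


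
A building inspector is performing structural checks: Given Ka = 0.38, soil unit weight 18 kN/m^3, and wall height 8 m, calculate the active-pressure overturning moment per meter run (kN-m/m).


Pa = 0.5 * Ka * gamma * H^2
= 0.5 * 0.38 * 18 * 8^2
= 218.88 kN/m
Arm = H / 3 = 8 / 3 = 2.6667 m
Mo = Pa * arm = Pa * H / 3 = 218.88 * 8 / 3 = 583.68 kN-m/m

583.68 kN-m/m


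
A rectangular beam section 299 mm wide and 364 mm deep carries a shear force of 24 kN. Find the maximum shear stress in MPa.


A = b * h = 299 * 364 = 108836 mm^2
V = 24 kN = 24000.0 N
tau_max = 1.5 * V / A = 1.5 * 24000.0 / 108836
= 0.3308 MPa

0.3308 MPa


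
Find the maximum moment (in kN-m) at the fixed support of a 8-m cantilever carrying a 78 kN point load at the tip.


For a cantilever with a point load at the free end:
M_max = P * L = 78 * 8 = 624 kN-m

624 kN-m


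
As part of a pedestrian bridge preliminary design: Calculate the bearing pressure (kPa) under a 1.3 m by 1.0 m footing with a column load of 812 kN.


A = 1.3 * 1.0 = 1.3 m^2
q = P / A = 812 / 1.3
= 624.6154 kPa

624.6154 kPa


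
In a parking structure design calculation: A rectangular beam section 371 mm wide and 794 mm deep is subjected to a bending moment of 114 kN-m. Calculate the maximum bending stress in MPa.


I = b * h^3 / 12 = 371 * 794^3 / 12 = 15475837855.33 mm^4
y = h / 2 = 794 / 2 = 397.0 mm
M = 114 kN-m = 114000000.0 N-mm
sigma = M * y / I = 114000000.0 * 397.0 / 15475837855.33
= 2.92 MPa

2.92 MPa


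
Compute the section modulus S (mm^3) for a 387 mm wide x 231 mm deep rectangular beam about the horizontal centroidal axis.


S = b * h^2 / 6
= 387 * 231^2 / 6
= 387 * 53361 / 6
= 3441784.5 mm^3

3441784.5 mm^3


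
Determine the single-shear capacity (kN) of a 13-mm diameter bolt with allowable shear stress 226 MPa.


A = pi * d^2 / 4 = pi * 13^2 / 4 = 132.7323 mm^2
V = f_v * A / 1000 = 226 * 132.7323 / 1000
= 29.9975 kN

29.9975 kN


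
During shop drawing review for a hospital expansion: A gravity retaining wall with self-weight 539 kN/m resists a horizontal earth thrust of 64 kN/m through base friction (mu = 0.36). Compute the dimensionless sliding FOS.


Resisting force = mu * W = 0.36 * 539 = 194.04 kN/m
FOS = Resisting / Driving = 194.04 / 64
= 3.0319 (dimensionless)

3.0319 (dimensionless)


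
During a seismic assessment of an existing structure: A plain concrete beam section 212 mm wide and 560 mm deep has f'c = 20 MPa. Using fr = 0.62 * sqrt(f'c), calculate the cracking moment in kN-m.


fr = 0.62 * sqrt(20) = 0.62 * 4.4721 = 2.7727 MPa
I = 212 * 560^3 / 12 = 3102549333.33 mm^4
y_t = 280.0 mm
M_cr = fr * I / y_t = 2.7727 * 3102549333.33 / 280.0 N-mm
= 30.7233 kN-m

30.7233 kN-m


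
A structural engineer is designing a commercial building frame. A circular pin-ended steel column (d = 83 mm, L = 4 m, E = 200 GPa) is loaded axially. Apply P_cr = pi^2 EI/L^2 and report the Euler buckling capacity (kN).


I = pi * d^4 / 64 = 2329604.88 mm^4
L = 4000.0 mm
P_cr = pi^2 * E * I / L^2
= 9.8696 * 200000.0 * 2329604.88 / 4000.0^2
= 287403.48 N = 287.4035 kN

287.4035 kN


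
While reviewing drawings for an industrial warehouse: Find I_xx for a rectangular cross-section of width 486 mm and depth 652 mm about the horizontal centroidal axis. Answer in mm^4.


I = b * h^3 / 12
= 486 * 652^3 / 12
= 486 * 277167808 / 12
= 11225296224.0 mm^4

11225296224.0 mm^4


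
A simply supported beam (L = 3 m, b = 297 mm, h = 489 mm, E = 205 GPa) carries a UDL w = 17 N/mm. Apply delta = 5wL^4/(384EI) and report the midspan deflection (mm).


I = 297 * 489^3 / 12 = 2894021682.75 mm^4
L = 3000.0 mm, w = 17 N/mm, E = 205000.0 MPa
delta = 5 * w * L^4 / (384 * E * I)
= 5 * 17 * 3000.0^4 / (384 * 205000.0 * 2894021682.75)
= 0.0302 mm

0.0302 mm


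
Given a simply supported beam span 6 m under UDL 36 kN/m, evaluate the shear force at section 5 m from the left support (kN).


R_A = w * L / 2 = 36 * 6 / 2 = 108.0 kN
V(x) = R_A - w * x = 108.0 - 36 * 5
= -72.0 kN

-72.0 kN


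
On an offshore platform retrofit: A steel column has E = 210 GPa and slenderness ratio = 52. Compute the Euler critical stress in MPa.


sigma_cr = pi^2 * E / lambda^2
= 9.8696 * 210000.0 / 52^2
= 9.8696 * 210000.0 / 2704
= 766.5003 MPa

766.5003 MPa


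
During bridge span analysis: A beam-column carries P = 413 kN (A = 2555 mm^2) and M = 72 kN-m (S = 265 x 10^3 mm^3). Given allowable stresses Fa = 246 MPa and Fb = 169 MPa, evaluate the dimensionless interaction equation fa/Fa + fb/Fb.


f_a = P / A = 413000.0 / 2555 = 161.6438 MPa
f_b = M / S = 72000000.0 / 265000.0 = 271.6981 MPa
Ratio = f_a / Fa + f_b / Fb
= 161.6438 / 246 + 271.6981 / 169
= 2.2648 (dimensionless)

2.2648 (dimensionless)


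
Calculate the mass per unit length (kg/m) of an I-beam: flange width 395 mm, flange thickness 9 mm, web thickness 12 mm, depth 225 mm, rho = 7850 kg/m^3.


A_flanges = 2 * 395 * 9 = 7110 mm^2
A_web = (225 - 2 * 9) * 12 = 2484 mm^2
A_total = 7110 + 2484 = 9594 mm^2 = 0.009594 m^2
Weight = rho * A = 7850 * 0.009594 = 75.3129 kg/m

75.3129 kg/m


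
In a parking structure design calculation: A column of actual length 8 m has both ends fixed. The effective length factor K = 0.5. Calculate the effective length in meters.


L_eff = K * L
= 0.5 * 8
= 4.0 m

4.0 m


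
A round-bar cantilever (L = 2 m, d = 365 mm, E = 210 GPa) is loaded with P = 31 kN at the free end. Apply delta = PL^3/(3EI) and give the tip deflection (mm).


I = pi * d^4 / 64 = pi * 365^4 / 64 = 871247122.07 mm^4
L = 2000.0 mm, P = 31000.0 N, E = 210000.0 MPa
delta = P * L^3 / (3 * E * I)
= 31000.0 * 2000.0^3 / (3 * 210000.0 * 871247122.07)
= 0.4518 mm

0.4518 mm


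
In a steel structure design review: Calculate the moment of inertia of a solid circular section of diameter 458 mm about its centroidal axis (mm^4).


r = d / 2 = 458 / 2 = 229.0 mm
I = pi * r^4 / 4 = pi * 229.0^4 / 4
= 2159890880.21 mm^4

2159890880.21 mm^4


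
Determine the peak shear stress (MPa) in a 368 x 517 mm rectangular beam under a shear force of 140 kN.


A = b * h = 368 * 517 = 190256 mm^2
V = 140 kN = 140000.0 N
tau_max = 1.5 * V / A = 1.5 * 140000.0 / 190256
= 1.1038 MPa

1.1038 MPa


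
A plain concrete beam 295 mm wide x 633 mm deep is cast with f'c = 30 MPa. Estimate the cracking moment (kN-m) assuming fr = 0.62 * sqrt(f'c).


fr = 0.62 * sqrt(30) = 0.62 * 5.4772 = 3.3959 MPa
I = 295 * 633^3 / 12 = 6235221701.25 mm^4
y_t = 316.5 mm
M_cr = fr * I / y_t = 3.3959 * 6235221701.25 / 316.5 N-mm
= 66.9007 kN-m

66.9007 kN-m


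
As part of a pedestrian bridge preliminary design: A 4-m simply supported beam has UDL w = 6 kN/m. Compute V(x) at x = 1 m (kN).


R_A = w * L / 2 = 6 * 4 / 2 = 12.0 kN
V(x) = R_A - w * x = 12.0 - 6 * 1
= 6.0 kN

6.0 kN


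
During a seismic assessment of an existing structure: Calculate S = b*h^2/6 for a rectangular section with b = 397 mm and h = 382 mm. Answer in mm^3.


S = b * h^2 / 6
= 397 * 382^2 / 6
= 397 * 145924 / 6
= 9655304.67 mm^3

9655304.67 mm^3


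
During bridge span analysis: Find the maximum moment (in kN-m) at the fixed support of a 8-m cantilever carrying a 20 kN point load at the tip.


For a cantilever with a point load at the free end:
M_max = P * L = 20 * 8 = 160 kN-m

160 kN-m


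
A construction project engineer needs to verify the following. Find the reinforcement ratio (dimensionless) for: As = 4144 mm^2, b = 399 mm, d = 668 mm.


rho = As / (b * d)
= 4144 / (399 * 668)
= 4144 / 266532
= 0.015548 (dimensionless)

0.015548 (dimensionless)


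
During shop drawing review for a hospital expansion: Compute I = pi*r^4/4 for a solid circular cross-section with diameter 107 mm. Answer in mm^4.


r = d / 2 = 107 / 2 = 53.5 mm
I = pi * r^4 / 4 = pi * 53.5^4 / 4
= 6434354.87 mm^4

6434354.87 mm^4


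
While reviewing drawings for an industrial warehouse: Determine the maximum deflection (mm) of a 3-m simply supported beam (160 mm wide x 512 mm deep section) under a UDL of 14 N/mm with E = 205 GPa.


I = 160 * 512^3 / 12 = 1789569706.67 mm^4
L = 3000.0 mm, w = 14 N/mm, E = 205000.0 MPa
delta = 5 * w * L^4 / (384 * E * I)
= 5 * 14 * 3000.0^4 / (384 * 205000.0 * 1789569706.67)
= 0.0402 mm

0.0402 mm


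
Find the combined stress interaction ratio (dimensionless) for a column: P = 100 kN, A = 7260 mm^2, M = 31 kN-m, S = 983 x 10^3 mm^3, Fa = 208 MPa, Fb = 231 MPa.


f_a = P / A = 100000.0 / 7260 = 13.7741 MPa
f_b = M / S = 31000000.0 / 983000.0 = 31.5361 MPa
Ratio = f_a / Fa + f_b / Fb
= 13.7741 / 208 + 31.5361 / 231
= 0.2027 (dimensionless)

0.2027 (dimensionless)


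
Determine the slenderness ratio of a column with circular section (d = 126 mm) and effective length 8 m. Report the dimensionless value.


Radius of gyration r = d / 4 = 126 / 4 = 31.5 mm
L_eff = 8000.0 mm
Slenderness ratio = L / r = 8000.0 / 31.5 = 253.97 (dimensionless)

253.97 (dimensionless)


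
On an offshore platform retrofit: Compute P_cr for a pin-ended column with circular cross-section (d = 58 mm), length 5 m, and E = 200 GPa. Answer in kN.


I = pi * d^4 / 64 = 555497.2 mm^4
L = 5000.0 mm
P_cr = pi^2 * E * I / L^2
= 9.8696 * 200000.0 * 555497.2 / 5000.0^2
= 43860.3 N = 43.8603 kN

43.8603 kN


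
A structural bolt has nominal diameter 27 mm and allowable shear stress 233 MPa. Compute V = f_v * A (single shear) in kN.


A = pi * d^2 / 4 = pi * 27^2 / 4 = 572.5553 mm^2
V = f_v * A / 1000 = 233 * 572.5553 / 1000
= 133.4054 kN

133.4054 kN


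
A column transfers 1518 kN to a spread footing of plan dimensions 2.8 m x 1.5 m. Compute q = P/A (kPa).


A = 2.8 * 1.5 = 4.2 m^2
q = P / A = 1518 / 4.2
= 361.4286 kPa

361.4286 kPa


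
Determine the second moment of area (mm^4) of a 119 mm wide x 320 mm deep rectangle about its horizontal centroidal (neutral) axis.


I = b * h^3 / 12
= 119 * 320^3 / 12
= 119 * 32768000 / 12
= 324949333.33 mm^4

324949333.33 mm^4


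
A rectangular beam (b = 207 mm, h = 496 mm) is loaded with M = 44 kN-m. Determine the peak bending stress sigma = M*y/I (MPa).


I = b * h^3 / 12 = 207 * 496^3 / 12 = 2104912896.0 mm^4
y = h / 2 = 496 / 2 = 248.0 mm
M = 44 kN-m = 44000000.0 N-mm
sigma = M * y / I = 44000000.0 * 248.0 / 2104912896.0
= 5.18 MPa

5.18 MPa


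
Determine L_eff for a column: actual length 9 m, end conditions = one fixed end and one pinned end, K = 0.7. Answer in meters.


L_eff = K * L
= 0.7 * 9
= 6.3 m

6.3 m


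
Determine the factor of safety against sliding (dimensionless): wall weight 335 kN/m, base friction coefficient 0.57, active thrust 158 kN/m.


Resisting force = mu * W = 0.57 * 335 = 190.95 kN/m
FOS = Resisting / Driving = 190.95 / 158
= 1.2085 (dimensionless)

1.2085 (dimensionless)


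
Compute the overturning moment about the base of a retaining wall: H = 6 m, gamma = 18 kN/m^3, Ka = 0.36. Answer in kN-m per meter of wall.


Pa = 0.5 * Ka * gamma * H^2
= 0.5 * 0.36 * 18 * 6^2
= 116.64 kN/m
Arm = H / 3 = 6 / 3 = 2.0 m
Mo = Pa * arm = Pa * H / 3 = 116.64 * 6 / 3 = 233.28 kN-m/m

233.28 kN-m/m


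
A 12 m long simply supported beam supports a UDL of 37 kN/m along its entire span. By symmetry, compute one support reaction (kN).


Total load = w * L = 37 * 12 = 444 kN
By symmetry, each reaction R = total / 2 = 444 / 2 = 222.0 kN

222.0 kN


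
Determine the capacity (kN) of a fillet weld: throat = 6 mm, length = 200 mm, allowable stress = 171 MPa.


Strength = throat * length * allowable stress
= 6 * 200 * 171 N
= 205200 N
= 205.2 kN

205.2 kN


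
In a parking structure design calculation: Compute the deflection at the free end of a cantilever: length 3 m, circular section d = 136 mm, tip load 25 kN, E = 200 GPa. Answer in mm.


I = pi * d^4 / 64 = pi * 136^4 / 64 = 16792893.44 mm^4
L = 3000.0 mm, P = 25000.0 N, E = 200000.0 MPa
delta = P * L^3 / (3 * E * I)
= 25000.0 * 3000.0^3 / (3 * 200000.0 * 16792893.44)
= 66.9926 mm

66.9926 mm


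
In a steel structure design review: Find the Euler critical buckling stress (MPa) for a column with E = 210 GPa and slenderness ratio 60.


sigma_cr = pi^2 * E / lambda^2
= 9.8696 * 210000.0 / 60^2
= 9.8696 * 210000.0 / 3600
= 575.7269 MPa

575.7269 MPa


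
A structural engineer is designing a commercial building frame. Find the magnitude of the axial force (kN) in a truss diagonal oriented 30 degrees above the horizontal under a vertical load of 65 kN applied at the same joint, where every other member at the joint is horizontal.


At the joint, only the diagonal has a vertical component, so vertical equilibrium gives:
F * sin(30) = 65
F = 65 / sin(30)
= 65 / 0.5
= 130.0 kN

130.0 kN
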